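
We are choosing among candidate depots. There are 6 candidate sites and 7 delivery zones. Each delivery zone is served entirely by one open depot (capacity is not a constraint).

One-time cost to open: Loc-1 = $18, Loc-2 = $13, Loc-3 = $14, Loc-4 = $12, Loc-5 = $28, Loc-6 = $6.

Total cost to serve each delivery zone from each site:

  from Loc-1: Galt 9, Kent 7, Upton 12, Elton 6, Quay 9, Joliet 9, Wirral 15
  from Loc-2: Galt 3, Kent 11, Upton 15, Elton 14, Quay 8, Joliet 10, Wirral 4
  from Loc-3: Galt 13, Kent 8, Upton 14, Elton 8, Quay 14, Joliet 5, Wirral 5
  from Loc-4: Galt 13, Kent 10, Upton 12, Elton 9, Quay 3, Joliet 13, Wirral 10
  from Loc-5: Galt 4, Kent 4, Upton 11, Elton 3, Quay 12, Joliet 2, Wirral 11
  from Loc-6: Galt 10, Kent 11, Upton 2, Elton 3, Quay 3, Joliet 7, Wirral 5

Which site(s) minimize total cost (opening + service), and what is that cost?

Open Loc-6 only; minimum total cost 47.

For any fixed open set, each delivery zone goes to its cheapest open site; total = fixed + service.
{Loc-6}: Galt→Loc-6 10, Kent→Loc-6 11, Upton→Loc-6 2, Elton→Loc-6 3, Quay→Loc-6 3, Joliet→Loc-6 7, Wirral→Loc-6 5. Service 41; fixed 6; total 47.
{Loc-2, Loc-6}: service 33 + fixed 19 = 52
{Loc-3, Loc-6}: service 36 + fixed 20 = 56
{Loc-1, Loc-2, Loc-3, Loc-4, Loc-5, Loc-6}: service 21 + fixed 91 = 112
No other subset beats 47.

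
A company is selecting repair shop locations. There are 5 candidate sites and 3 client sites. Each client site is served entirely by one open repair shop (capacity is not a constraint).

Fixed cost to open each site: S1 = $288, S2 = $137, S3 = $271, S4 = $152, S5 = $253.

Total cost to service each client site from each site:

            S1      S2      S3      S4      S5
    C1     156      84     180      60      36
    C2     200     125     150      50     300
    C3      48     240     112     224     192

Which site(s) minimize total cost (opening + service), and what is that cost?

For any fixed open set, each client site goes to its cheapest open site; total = fixed + service.
{S4}: C1→S4 60, C2→S4 50, C3→S4 224. Service 334; fixed 152; total 486.
{S2}: C1→S2 84, C2→S2 125, C3→S2 240. Service 449; fixed 137; total 586.
{S1, S4}: C1→S4 60, C2→S4 50, C3→S1 48. Service 158; fixed 440; total 598.
{S1, S2, S3, S4, S5}: C1→S5 36, C2→S4 50, C3→S1 48. Service 134; fixed 1101; total 1235.
No other subset beats 486.

Open S4 only; minimum total cost 486.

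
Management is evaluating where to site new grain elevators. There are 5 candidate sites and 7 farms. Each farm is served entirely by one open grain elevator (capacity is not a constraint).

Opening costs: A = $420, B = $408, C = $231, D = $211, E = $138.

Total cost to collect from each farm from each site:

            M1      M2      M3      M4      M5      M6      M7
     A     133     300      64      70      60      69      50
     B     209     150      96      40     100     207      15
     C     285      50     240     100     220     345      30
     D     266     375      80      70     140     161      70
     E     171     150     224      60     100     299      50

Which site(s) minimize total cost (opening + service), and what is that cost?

For any fixed open set, each farm goes to its cheapest open site; total = fixed + service.
{D, E}: M1→E 171, M2→E 150, M3→D 80, M4→E 60, M5→E 100, M6→D 161, M7→E 50. Service 772; fixed 349; total 1121.
{A, C}: M1→A 133, M2→C 50, M3→A 64, M4→A 70, M5→A 60, M6→A 69, M7→C 30. Service 476; fixed 651; total 1127.
{A, E}: M1→A 133, M2→E 150, M3→A 64, M4→E 60, M5→A 60, M6→A 69, M7→A 50. Service 586; fixed 558; total 1144.
{A, B, C, D, E}: service 431 + fixed 1408 = 1839
No other subset beats 1121.

Open D and E; minimum total cost 1121.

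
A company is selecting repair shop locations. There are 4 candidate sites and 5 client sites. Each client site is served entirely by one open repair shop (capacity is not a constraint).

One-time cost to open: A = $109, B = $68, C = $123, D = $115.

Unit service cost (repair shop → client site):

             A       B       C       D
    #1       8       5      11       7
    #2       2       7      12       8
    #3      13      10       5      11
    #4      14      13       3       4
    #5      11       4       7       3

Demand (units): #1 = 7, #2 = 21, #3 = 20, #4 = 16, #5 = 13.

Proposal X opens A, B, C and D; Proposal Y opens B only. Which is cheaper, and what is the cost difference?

Proposal X: {A, B, C, D}: #1→B 5·7=35, #2→A 2·21=42, #3→C 5·20=100, #4→C 3·16=48, #5→D 3·13=39. Service 264; fixed 415; total 679.
Proposal Y: {B}: #1→B 5·7=35, #2→B 7·21=147, #3→B 10·20=200, #4→B 13·16=208, #5→B 4·13=52. Service 642; fixed 68; total 710.
Difference: |679 − 710| = 31.

Proposal X is cheaper by 31.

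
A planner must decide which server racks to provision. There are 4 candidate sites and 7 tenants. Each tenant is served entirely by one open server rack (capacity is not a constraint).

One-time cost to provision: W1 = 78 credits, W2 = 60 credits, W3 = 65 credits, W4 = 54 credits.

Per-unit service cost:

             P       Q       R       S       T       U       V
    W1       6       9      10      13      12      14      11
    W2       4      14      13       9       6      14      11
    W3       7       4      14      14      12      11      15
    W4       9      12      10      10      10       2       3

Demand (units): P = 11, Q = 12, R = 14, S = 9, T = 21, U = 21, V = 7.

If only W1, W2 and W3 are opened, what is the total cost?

Total cost: 950

Each tenant is assigned to its cheapest site among the open ones.
{W1, W2, W3}: P→W2 4·11=44, Q→W3 4·12=48, R→W1 10·14=140, S→W2 9·9=81, T→W2 6·21=126, U→W3 11·21=231, V→W1 11·7=77. Service 747; fixed 203; total 950.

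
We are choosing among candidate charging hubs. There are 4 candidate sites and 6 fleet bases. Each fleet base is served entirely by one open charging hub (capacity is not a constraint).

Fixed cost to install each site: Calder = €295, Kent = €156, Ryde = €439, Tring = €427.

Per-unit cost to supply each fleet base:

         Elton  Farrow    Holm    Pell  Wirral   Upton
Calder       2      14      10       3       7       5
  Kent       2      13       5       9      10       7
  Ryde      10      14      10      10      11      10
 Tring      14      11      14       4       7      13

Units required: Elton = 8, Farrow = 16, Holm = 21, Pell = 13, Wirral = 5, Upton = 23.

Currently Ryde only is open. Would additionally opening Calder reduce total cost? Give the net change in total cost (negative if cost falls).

Current service cost with {Ryde}: 929.
Adding Calder: each fleet base re-picks its cheapest; new service cost 639, saving 290.
Extra fixed cost: 295. Net change = 295 − 290 = 5.
(Totals: 1368 → 1373.)

No — net change +5 (cost rises by 5).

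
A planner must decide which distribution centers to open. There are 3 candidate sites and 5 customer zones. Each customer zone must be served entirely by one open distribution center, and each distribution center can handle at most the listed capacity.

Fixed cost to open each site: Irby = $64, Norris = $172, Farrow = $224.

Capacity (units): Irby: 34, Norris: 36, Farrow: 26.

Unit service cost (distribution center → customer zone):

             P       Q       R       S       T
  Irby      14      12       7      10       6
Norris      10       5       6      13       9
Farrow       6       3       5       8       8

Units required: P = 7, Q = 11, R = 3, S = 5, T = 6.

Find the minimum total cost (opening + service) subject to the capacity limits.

Minimum total cost: 401

Open {Irby}: P→Irby 14·7=98, Q→Irby 12·11=132, R→Irby 7·3=21, S→Irby 10·5=50, T→Irby 6·6=36.
Loads: Irby carries 32/34. Service 337; fixed 64; total 401.
Next best feasible plan costs 434.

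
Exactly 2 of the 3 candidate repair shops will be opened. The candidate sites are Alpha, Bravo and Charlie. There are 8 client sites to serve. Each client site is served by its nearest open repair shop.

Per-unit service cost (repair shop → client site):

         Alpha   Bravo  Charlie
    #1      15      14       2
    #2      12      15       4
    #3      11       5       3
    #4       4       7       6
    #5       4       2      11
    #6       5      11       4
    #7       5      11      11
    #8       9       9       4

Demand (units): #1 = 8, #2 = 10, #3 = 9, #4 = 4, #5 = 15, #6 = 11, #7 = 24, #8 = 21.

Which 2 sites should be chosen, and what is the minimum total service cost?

With exactly 2 open, each client site uses its cheapest among the chosen.
{Alpha, Charlie}: #1→Charlie 2·8=16, #2→Charlie 4·10=40, #3→Charlie 3·9=27, #4→Alpha 4·4=16, #5→Alpha 4·15=60, #6→Charlie 4·11=44, #7→Alpha 5·24=120, #8→Charlie 4·21=84. Service cost 407.
{Bravo, Charlie}: service cost 529
{Alpha, Bravo}: service cost 687
Among all 3 size-2 choices, {Alpha, Charlie} is lowest.

Choose Alpha and Charlie; total service cost 407.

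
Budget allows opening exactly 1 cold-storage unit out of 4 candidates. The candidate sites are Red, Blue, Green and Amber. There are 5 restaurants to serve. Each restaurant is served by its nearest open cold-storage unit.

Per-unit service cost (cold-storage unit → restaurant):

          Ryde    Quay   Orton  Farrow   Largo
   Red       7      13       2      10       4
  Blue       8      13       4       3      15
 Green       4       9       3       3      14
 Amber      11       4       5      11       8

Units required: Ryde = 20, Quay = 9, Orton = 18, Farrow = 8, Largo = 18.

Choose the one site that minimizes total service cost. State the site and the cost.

Choose Red only; total service cost 445.

With exactly 1 open, each restaurant uses its cheapest among the chosen.
{Red}: Ryde→Red 7·20=140, Quay→Red 13·9=117, Orton→Red 2·18=36, Farrow→Red 10·8=80, Largo→Red 4·18=72. Service cost 445.
{Green}: service cost 491
{Amber}: service cost 578
Among all 4 size-1 choices, {Red} is lowest.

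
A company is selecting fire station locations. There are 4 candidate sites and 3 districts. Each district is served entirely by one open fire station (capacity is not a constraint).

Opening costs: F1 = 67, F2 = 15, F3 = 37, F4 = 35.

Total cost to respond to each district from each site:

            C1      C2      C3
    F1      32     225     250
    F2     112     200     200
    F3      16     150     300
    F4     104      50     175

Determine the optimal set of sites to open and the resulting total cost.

For any fixed open set, each district goes to its cheapest open site; total = fixed + service.
{F3, F4}: C1→F3 16, C2→F4 50, C3→F4 175. Service 241; fixed 72; total 313.
{F2, F3, F4}: service 241 + fixed 87 = 328
{F1, F4}: C1→F1 32, C2→F4 50, C3→F4 175. Service 257; fixed 102; total 359.
{F1, F2, F3, F4}: C1→F3 16, C2→F4 50, C3→F4 175. Service 241; fixed 154; total 395.
No other subset beats 313.

Open F3 and F4; minimum total cost 313.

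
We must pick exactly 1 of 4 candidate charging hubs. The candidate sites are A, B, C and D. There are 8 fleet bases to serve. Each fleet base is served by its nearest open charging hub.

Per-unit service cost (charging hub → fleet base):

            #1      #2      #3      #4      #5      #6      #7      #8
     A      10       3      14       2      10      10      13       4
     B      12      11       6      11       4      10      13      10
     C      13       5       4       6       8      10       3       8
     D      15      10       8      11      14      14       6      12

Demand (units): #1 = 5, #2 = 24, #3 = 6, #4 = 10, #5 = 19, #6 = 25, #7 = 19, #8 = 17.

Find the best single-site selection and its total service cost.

Choose C only; total service cost 864.

With exactly 1 open, each fleet base uses its cheapest among the chosen.
{C}: #1→C 13·5=65, #2→C 5·24=120, #3→C 4·6=24, #4→C 6·10=60, #5→C 8·19=152, #6→C 10·25=250, #7→C 3·19=57, #8→C 8·17=136. Service cost 864.
{A}: service cost 981
{B}: service cost 1213
Among all 4 size-1 choices, {C} is lowest.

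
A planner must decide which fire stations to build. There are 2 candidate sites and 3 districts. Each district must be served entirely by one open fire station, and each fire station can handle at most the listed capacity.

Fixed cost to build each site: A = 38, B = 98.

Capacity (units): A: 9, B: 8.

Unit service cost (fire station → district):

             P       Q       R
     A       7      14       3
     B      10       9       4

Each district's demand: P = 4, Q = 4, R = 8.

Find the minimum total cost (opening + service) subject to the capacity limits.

Minimum total cost: 236

Open {A, B}: P→B 10·4=40, Q→B 9·4=36, R→A 3·8=24.
Loads: A carries 8/9, B carries 8/8. Service 100; fixed 136; total 236.
Next best feasible plan costs 252.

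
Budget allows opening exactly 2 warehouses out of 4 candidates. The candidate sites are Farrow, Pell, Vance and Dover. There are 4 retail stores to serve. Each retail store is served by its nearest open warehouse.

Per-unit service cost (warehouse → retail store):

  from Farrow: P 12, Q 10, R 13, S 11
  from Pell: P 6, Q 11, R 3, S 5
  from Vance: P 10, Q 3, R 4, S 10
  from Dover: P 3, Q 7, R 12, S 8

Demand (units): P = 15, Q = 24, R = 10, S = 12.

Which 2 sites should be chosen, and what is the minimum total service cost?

Choose Pell and Vance; total service cost 252.

With exactly 2 open, each retail store uses its cheapest among the chosen.
{Pell, Vance}: P→Pell 6·15=90, Q→Vance 3·24=72, R→Pell 3·10=30, S→Pell 5·12=60. Service cost 252.
{Vance, Dover}: service cost 253
{Pell, Dover}: service cost 303
Among all 6 size-2 choices, {Pell, Vance} is lowest.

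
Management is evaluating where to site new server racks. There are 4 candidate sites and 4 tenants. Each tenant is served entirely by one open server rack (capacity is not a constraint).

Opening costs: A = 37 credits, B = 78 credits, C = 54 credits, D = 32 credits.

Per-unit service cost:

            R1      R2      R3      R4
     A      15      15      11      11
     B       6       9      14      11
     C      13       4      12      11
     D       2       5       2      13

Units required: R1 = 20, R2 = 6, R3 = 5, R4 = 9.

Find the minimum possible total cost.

For any fixed open set, each tenant goes to its cheapest open site; total = fixed + service.
{D}: R1→D 2·20=40, R2→D 5·6=30, R3→D 2·5=10, R4→D 13·9=117. Service 197; fixed 32; total 229.
{A, D}: service 179 + fixed 69 = 248
{C, D}: service 173 + fixed 86 = 259
{A, B, C, D}: service 173 + fixed 201 = 374
No other subset beats 229.

Minimum total cost: 229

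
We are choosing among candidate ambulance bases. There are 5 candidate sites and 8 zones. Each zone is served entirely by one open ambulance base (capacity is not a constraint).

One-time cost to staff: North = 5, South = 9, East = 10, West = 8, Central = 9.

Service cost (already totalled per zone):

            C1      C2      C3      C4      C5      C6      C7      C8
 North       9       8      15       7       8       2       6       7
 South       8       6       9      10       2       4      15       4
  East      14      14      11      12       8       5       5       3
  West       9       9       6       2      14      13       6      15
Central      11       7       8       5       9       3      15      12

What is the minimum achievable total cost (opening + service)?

Minimum total cost: 55

For any fixed open set, each zone goes to its cheapest open site; total = fixed + service.
{South, West}: C1→South 8, C2→South 6, C3→West 6, C4→West 2, C5→South 2, C6→South 4, C7→West 6, C8→South 4. Service 38; fixed 17; total 55.
{North, South}: service 44 + fixed 14 = 58
{North, South, West}: service 36 + fixed 22 = 58
{North, South, East, West, Central}: service 34 + fixed 41 = 75
No other subset beats 55.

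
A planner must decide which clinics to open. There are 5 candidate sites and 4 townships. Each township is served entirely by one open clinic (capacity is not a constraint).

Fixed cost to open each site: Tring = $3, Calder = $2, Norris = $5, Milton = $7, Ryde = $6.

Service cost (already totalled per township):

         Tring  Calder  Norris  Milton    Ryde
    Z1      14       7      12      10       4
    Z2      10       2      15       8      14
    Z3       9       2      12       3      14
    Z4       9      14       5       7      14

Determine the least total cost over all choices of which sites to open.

Minimum total cost: 23

For any fixed open set, each township goes to its cheapest open site; total = fixed + service.
{Calder, Norris}: Z1→Calder 7, Z2→Calder 2, Z3→Calder 2, Z4→Norris 5. Service 16; fixed 7; total 23.
{Tring, Calder}: service 20 + fixed 5 = 25
{Tring, Calder, Norris}: service 16 + fixed 10 = 26
{Tring, Calder, Norris, Milton, Ryde}: service 13 + fixed 23 = 36
No other subset beats 23.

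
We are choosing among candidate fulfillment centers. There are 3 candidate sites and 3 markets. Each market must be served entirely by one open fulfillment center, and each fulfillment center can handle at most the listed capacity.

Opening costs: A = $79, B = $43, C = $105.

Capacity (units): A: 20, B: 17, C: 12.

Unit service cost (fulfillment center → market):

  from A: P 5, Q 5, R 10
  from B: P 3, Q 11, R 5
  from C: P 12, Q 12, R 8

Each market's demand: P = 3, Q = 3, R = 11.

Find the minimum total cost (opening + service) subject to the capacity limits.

Minimum total cost: 140

Open {B}: P→B 3·3=9, Q→B 11·3=33, R→B 5·11=55.
Loads: B carries 17/17. Service 97; fixed 43; total 140.
Next best feasible plan costs 201.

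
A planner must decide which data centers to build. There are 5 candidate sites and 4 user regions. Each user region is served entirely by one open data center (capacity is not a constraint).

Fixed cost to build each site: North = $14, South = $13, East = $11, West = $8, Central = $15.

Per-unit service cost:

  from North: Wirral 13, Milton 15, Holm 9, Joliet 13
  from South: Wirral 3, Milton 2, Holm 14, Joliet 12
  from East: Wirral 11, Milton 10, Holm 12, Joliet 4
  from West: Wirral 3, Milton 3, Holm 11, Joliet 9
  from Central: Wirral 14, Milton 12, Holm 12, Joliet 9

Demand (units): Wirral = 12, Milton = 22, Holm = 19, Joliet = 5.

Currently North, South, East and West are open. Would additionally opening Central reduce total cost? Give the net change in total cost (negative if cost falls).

Current service cost with {North, South, East, West}: 271.
Adding Central: each user region re-picks its cheapest; new service cost 271, saving 0.
Extra fixed cost: 15. Net change = 15 − 0 = 15.
(Totals: 317 → 332.)

No — net change +15 (cost rises by 15).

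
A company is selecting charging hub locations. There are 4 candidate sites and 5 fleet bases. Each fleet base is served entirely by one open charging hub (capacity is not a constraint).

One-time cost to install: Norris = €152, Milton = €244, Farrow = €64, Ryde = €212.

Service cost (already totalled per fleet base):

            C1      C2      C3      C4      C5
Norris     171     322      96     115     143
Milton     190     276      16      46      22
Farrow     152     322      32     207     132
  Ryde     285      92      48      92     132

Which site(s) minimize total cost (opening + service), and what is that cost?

Open Farrow and Ryde; minimum total cost 776.

For any fixed open set, each fleet base goes to its cheapest open site; total = fixed + service.
{Farrow, Ryde}: C1→Farrow 152, C2→Ryde 92, C3→Farrow 32, C4→Ryde 92, C5→Farrow 132. Service 500; fixed 276; total 776.
{Milton}: service 550 + fixed 244 = 794
{Milton, Farrow}: service 512 + fixed 308 = 820
{Norris, Milton, Farrow, Ryde}: C1→Farrow 152, C2→Ryde 92, C3→Milton 16, C4→Milton 46, C5→Milton 22. Service 328; fixed 672; total 1000.
No other subset beats 776.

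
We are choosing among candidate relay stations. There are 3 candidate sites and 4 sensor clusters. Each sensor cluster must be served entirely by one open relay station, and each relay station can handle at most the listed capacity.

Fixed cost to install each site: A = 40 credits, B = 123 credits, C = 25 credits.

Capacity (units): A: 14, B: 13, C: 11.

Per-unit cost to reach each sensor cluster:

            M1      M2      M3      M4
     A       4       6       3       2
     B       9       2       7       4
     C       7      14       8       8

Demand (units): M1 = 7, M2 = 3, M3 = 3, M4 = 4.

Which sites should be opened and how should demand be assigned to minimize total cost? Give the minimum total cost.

Open {A, C}: M1→A 4·7=28, M2→A 6·3=18, M3→C 8·3=24, M4→A 2·4=8.
Loads: A carries 14/14, C carries 3/11. Service 78; fixed 65; total 143.
Next best feasible plan costs 149.

Minimum total cost: 143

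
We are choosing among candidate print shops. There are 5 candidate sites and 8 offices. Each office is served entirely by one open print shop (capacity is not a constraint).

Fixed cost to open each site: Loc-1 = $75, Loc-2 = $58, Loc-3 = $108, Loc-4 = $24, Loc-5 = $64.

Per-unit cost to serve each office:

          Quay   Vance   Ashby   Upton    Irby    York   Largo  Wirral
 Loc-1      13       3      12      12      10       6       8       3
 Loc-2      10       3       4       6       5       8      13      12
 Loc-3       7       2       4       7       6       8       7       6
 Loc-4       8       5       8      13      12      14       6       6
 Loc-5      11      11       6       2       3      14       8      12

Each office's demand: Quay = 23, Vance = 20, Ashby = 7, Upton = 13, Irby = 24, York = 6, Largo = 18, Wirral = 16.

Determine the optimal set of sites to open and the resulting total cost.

For any fixed open set, each office goes to its cheapest open site; total = fixed + service.
{Loc-1, Loc-4, Loc-5}: Quay→Loc-4 8·23=184, Vance→Loc-1 3·20=60, Ashby→Loc-5 6·7=42, Upton→Loc-5 2·13=26, Irby→Loc-5 3·24=72, York→Loc-1 6·6=36, Largo→Loc-4 6·18=108, Wirral→Loc-1 3·16=48. Service 576; fixed 163; total 739.
{Loc-2, Loc-4, Loc-5}: service 622 + fixed 146 = 768
{Loc-3, Loc-5}: service 597 + fixed 172 = 769
{Loc-1, Loc-2, Loc-3, Loc-4, Loc-5}: service 519 + fixed 329 = 848
No other subset beats 739.

Open Loc-1, Loc-4 and Loc-5; minimum total cost 739.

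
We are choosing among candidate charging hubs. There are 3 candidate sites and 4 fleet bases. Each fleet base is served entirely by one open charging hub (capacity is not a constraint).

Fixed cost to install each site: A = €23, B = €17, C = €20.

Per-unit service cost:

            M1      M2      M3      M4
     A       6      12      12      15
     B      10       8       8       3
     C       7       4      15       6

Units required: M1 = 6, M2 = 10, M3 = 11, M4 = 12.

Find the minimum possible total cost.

For any fixed open set, each fleet base goes to its cheapest open site; total = fixed + service.
{B, C}: M1→C 7·6=42, M2→C 4·10=40, M3→B 8·11=88, M4→B 3·12=36. Service 206; fixed 37; total 243.
{A, B, C}: M1→A 6·6=36, M2→C 4·10=40, M3→B 8·11=88, M4→B 3·12=36. Service 200; fixed 60; total 260.
{A, B}: service 240 + fixed 40 = 280
{B}: service 264 + fixed 17 = 281
No other subset beats 243.

Minimum total cost: 243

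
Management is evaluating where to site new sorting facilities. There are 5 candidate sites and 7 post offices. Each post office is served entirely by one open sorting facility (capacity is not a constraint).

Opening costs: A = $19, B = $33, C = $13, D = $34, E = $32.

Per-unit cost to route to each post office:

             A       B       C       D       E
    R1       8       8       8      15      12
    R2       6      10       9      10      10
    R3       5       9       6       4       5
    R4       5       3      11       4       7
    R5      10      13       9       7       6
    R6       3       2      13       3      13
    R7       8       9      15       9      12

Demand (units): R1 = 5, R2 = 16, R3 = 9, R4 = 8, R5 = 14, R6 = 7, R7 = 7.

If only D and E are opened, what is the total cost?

Total cost: 522

Each post office is assigned to its cheapest site among the open ones.
{D, E}: R1→E 12·5=60, R2→D 10·16=160, R3→D 4·9=36, R4→D 4·8=32, R5→E 6·14=84, R6→D 3·7=21, R7→D 9·7=63. Service 456; fixed 66; total 522.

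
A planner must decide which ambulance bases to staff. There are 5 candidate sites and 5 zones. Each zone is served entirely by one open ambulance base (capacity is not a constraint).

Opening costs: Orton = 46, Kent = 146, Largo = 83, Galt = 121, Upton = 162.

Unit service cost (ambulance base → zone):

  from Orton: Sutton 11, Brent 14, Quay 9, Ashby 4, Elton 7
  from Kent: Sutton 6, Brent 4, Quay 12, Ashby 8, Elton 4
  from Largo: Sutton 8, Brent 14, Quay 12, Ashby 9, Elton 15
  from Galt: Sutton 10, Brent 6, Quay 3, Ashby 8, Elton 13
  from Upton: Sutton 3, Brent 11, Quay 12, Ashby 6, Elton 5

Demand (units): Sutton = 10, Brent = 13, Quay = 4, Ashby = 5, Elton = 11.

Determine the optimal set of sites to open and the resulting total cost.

For any fixed open set, each zone goes to its cheapest open site; total = fixed + service.
{Kent}: Sutton→Kent 6·10=60, Brent→Kent 4·13=52, Quay→Kent 12·4=48, Ashby→Kent 8·5=40, Elton→Kent 4·11=44. Service 244; fixed 146; total 390.
{Orton, Kent}: service 212 + fixed 192 = 404
{Orton, Galt}: Sutton→Galt 10·10=100, Brent→Galt 6·13=78, Quay→Galt 3·4=12, Ashby→Orton 4·5=20, Elton→Orton 7·11=77. Service 287; fixed 167; total 454.
{Orton, Kent, Largo, Galt, Upton}: Sutton→Upton 3·10=30, Brent→Kent 4·13=52, Quay→Galt 3·4=12, Ashby→Orton 4·5=20, Elton→Kent 4·11=44. Service 158; fixed 558; total 716.
No other subset beats 390.

Open Kent only; minimum total cost 390.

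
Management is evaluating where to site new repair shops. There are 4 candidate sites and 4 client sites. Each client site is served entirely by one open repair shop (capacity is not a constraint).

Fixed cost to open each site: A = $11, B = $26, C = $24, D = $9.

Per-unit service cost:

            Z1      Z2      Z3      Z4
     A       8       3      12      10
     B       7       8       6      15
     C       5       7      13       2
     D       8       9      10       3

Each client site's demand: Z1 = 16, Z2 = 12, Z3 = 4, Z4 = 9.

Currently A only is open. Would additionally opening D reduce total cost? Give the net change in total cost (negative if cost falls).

Current service cost with {A}: 302.
Adding D: each client site re-picks its cheapest; new service cost 231, saving 71.
Extra fixed cost: 9. Net change = 9 − 71 = -62.
(Totals: 313 → 251.)

Yes — net change −62 (cost falls by 62).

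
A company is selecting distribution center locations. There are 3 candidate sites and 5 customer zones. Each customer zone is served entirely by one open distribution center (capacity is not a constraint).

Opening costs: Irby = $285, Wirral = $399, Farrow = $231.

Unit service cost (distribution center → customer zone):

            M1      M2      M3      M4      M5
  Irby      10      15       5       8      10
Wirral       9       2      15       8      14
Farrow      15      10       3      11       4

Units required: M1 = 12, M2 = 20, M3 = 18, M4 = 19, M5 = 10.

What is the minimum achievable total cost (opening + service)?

For any fixed open set, each customer zone goes to its cheapest open site; total = fixed + service.
{Farrow}: M1→Farrow 15·12=180, M2→Farrow 10·20=200, M3→Farrow 3·18=54, M4→Farrow 11·19=209, M5→Farrow 4·10=40. Service 683; fixed 231; total 914.
{Wirral, Farrow}: service 394 + fixed 630 = 1024
{Irby}: M1→Irby 10·12=120, M2→Irby 15·20=300, M3→Irby 5·18=90, M4→Irby 8·19=152, M5→Irby 10·10=100. Service 762; fixed 285; total 1047.
{Irby, Wirral, Farrow}: service 394 + fixed 915 = 1309
No other subset beats 914.

Minimum total cost: 914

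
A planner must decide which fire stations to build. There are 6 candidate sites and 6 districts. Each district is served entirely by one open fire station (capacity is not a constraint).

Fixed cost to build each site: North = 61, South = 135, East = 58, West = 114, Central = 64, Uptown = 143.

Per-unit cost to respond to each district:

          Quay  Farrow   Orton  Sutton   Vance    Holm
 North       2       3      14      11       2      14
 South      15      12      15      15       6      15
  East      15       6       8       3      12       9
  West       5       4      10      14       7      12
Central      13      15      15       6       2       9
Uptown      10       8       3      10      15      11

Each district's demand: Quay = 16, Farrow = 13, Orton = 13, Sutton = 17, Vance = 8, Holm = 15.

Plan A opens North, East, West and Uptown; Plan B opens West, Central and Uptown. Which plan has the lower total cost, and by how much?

Plan A: {North, East, West, Uptown}: Quay→North 2·16=32, Farrow→North 3·13=39, Orton→Uptown 3·13=39, Sutton→East 3·17=51, Vance→North 2·8=16, Holm→East 9·15=135. Service 312; fixed 376; total 688.
Plan B: {West, Central, Uptown}: Quay→West 5·16=80, Farrow→West 4·13=52, Orton→Uptown 3·13=39, Sutton→Central 6·17=102, Vance→Central 2·8=16, Holm→Central 9·15=135. Service 424; fixed 321; total 745.
Difference: |688 − 745| = 57.

Plan A is cheaper by 57.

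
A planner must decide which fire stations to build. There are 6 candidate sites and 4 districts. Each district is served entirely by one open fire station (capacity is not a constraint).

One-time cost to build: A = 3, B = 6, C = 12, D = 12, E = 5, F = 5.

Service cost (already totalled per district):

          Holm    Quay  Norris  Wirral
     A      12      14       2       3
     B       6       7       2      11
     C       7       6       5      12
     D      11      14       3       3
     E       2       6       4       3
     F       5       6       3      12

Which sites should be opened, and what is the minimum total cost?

Open E only; minimum total cost 20.

For any fixed open set, each district goes to its cheapest open site; total = fixed + service.
{E}: Holm→E 2, Quay→E 6, Norris→E 4, Wirral→E 3. Service 15; fixed 5; total 20.
{A, E}: service 13 + fixed 8 = 21
{A, F}: service 16 + fixed 8 = 24
{A, B, C, D, E, F}: Holm→E 2, Quay→C 6, Norris→A 2, Wirral→A 3. Service 13; fixed 43; total 56.
No other subset beats 20.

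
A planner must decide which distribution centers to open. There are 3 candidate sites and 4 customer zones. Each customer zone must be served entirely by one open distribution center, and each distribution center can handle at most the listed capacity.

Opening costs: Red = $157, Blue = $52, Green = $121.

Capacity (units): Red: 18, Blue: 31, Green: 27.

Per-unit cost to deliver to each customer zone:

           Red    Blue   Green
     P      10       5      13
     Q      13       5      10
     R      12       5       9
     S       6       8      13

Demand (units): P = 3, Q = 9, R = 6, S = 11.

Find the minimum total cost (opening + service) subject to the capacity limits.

Open {Blue}: P→Blue 5·3=15, Q→Blue 5·9=45, R→Blue 5·6=30, S→Blue 8·11=88.
Loads: Blue carries 29/31. Service 178; fixed 52; total 230.
Next best feasible plan costs 351.

Minimum total cost: 230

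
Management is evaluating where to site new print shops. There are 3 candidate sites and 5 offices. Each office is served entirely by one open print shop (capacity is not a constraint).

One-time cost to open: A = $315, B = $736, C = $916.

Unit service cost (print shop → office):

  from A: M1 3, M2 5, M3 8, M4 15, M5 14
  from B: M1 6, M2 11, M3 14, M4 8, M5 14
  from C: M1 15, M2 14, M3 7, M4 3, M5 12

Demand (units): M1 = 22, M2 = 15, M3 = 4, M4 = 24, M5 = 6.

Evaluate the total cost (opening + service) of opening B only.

Total cost: 1365

Each office is assigned to its cheapest site among the open ones.
{B}: M1→B 6·22=132, M2→B 11·15=165, M3→B 14·4=56, M4→B 8·24=192, M5→B 14·6=84. Service 629; fixed 736; total 1365.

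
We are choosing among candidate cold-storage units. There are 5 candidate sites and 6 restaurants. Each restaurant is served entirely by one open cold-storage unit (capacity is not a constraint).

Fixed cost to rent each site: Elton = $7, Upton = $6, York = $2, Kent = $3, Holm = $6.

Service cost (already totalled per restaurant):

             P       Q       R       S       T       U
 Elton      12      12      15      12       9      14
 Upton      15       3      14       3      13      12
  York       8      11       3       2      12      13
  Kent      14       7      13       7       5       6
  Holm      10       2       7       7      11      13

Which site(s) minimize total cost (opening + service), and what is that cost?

For any fixed open set, each restaurant goes to its cheapest open site; total = fixed + service.
{York, Kent}: P→York 8, Q→Kent 7, R→York 3, S→York 2, T→Kent 5, U→Kent 6. Service 31; fixed 5; total 36.
{York, Kent, Holm}: service 26 + fixed 11 = 37
{Upton, York, Kent}: service 27 + fixed 11 = 38
{Elton, Upton, York, Kent, Holm}: service 26 + fixed 24 = 50
No other subset beats 36.

Open York and Kent; minimum total cost 36.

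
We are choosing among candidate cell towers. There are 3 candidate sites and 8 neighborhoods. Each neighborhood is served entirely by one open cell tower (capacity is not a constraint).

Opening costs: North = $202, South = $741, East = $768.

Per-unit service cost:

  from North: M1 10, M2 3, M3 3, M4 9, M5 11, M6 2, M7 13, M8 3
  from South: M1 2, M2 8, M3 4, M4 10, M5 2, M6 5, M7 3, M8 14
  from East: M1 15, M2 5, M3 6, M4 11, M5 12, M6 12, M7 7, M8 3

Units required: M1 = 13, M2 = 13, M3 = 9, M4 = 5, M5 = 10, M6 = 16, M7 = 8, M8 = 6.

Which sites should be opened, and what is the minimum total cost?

Open North only; minimum total cost 707.

For any fixed open set, each neighborhood goes to its cheapest open site; total = fixed + service.
{North}: M1→North 10·13=130, M2→North 3·13=39, M3→North 3·9=27, M4→North 9·5=45, M5→North 11·10=110, M6→North 2·16=32, M7→North 13·8=104, M8→North 3·6=18. Service 505; fixed 202; total 707.
{South}: service 424 + fixed 741 = 1165
{North, South}: service 231 + fixed 943 = 1174
{North, South, East}: service 231 + fixed 1711 = 1942
No other subset beats 707.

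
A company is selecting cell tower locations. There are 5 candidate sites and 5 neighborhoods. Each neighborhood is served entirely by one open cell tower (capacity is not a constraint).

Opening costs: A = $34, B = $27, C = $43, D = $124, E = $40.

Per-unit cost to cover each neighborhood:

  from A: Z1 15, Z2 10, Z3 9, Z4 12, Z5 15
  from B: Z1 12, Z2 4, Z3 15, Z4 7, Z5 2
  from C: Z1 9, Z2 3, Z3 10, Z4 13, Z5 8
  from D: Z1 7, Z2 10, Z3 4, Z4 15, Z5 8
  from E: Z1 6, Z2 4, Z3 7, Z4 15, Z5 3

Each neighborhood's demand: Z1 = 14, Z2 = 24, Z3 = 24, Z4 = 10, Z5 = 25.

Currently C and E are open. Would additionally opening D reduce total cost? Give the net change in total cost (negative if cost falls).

Current service cost with {C, E}: 529.
Adding D: each neighborhood re-picks its cheapest; new service cost 457, saving 72.
Extra fixed cost: 124. Net change = 124 − 72 = 52.
(Totals: 612 → 664.)

No — net change +52 (cost rises by 52).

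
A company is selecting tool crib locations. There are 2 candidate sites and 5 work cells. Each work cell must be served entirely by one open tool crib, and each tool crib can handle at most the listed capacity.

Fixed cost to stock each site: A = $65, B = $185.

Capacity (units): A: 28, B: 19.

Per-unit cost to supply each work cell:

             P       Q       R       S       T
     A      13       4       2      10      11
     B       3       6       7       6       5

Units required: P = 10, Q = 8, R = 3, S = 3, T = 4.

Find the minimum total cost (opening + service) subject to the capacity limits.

Minimum total cost: 307

Open {A}: P→A 13·10=130, Q→A 4·8=32, R→A 2·3=6, S→A 10·3=30, T→A 11·4=44.
Loads: A carries 28/28. Service 242; fixed 65; total 307.
Next best feasible plan costs 356.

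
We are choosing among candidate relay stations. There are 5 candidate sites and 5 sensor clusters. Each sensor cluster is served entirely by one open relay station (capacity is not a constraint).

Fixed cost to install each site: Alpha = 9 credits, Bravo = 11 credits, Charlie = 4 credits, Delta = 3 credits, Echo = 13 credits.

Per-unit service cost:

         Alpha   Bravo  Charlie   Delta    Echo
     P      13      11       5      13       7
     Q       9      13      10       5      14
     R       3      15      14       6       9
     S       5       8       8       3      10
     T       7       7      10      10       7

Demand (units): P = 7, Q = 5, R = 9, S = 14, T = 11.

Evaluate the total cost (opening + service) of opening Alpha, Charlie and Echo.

Each sensor cluster is assigned to its cheapest site among the open ones.
{Alpha, Charlie, Echo}: P→Charlie 5·7=35, Q→Alpha 9·5=45, R→Alpha 3·9=27, S→Alpha 5·14=70, T→Alpha 7·11=77. Service 254; fixed 26; total 280.

Total cost: 280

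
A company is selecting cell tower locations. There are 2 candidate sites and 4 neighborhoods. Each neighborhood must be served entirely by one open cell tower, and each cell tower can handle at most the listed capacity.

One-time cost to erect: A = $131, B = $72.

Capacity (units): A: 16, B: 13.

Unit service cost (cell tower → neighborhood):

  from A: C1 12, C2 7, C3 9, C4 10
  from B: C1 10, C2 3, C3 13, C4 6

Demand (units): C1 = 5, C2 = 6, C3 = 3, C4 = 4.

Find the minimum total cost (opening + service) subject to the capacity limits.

Open {A, B}: C1→A 12·5=60, C2→B 3·6=18, C3→A 9·3=27, C4→B 6·4=24.
Loads: A carries 8/16, B carries 10/13. Service 129; fixed 203; total 332.
Next best feasible plan costs 338.

Minimum total cost: 332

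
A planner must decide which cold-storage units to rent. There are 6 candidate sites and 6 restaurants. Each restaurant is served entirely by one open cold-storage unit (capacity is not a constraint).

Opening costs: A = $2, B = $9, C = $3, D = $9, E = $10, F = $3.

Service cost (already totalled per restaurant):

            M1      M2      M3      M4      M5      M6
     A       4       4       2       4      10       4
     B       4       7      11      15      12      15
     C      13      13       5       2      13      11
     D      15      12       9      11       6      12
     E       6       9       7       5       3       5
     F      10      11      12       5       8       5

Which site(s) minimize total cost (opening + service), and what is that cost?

For any fixed open set, each restaurant goes to its cheapest open site; total = fixed + service.
{A}: M1→A 4, M2→A 4, M3→A 2, M4→A 4, M5→A 10, M6→A 4. Service 28; fixed 2; total 30.
{A, C}: service 26 + fixed 5 = 31
{A, F}: service 26 + fixed 5 = 31
{A, B, C, D, E, F}: service 19 + fixed 36 = 55
No other subset beats 30.

Open A only; minimum total cost 30.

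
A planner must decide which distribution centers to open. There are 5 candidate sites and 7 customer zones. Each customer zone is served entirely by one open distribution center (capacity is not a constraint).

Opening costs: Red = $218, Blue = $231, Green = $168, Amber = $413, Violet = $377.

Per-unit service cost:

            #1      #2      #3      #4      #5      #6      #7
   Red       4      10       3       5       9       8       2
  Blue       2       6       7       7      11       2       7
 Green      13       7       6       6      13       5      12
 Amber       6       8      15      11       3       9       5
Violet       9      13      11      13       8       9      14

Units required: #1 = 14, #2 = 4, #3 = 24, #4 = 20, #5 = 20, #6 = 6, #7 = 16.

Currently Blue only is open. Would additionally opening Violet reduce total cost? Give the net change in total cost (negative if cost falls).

No — net change +317 (cost rises by 317).

Current service cost with {Blue}: 704.
Adding Violet: each customer zone re-picks its cheapest; new service cost 644, saving 60.
Extra fixed cost: 377. Net change = 377 − 60 = 317.
(Totals: 935 → 1252.)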